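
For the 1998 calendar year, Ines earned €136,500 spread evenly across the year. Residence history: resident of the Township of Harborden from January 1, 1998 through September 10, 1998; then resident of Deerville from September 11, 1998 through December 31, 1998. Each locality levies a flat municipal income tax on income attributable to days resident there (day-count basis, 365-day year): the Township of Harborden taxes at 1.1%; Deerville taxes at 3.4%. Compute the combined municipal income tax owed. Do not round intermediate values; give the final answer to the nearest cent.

The Township of Harborden, January 1 – September 10, 1998: 253 days → €136,500 × 1.1% × 253/365 = €1,040.7658
Deerville, September 11 – December 31, 1998: 112 days → €136,500 × 3.4% × 112/365 = €1,424.0877
Total = €2,464.8534

€2,464.85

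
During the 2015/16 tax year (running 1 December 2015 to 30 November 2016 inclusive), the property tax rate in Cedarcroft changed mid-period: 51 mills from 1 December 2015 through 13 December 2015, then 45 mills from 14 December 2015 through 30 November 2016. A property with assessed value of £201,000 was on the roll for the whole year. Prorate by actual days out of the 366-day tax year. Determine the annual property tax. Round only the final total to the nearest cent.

1 December – 13 December 2015: 13 days at 51 mills → £201,000 × 5.1% × 13/366 = £364.1066
14 December 2015 – 30 November 2016: 353 days at 45 mills → £201,000 × 4.5% × 353/366 = £8,723.7295
Total = £9,087.8361

£9,087.84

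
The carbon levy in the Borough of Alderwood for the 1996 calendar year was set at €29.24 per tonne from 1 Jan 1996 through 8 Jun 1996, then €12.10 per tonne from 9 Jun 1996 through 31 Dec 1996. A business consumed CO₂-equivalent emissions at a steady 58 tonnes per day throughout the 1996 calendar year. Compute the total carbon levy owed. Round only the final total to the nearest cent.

1 Jan – 8 Jun 1996: 160 days × 58 tonnes/day = 9,280 tonnes at €29.24/tonne → €271,347.20
9 Jun – 31 Dec 1996: 206 days × 58 tonnes/day = 11,948 tonnes at €12.10/tonne → €144,570.80

€415,918.00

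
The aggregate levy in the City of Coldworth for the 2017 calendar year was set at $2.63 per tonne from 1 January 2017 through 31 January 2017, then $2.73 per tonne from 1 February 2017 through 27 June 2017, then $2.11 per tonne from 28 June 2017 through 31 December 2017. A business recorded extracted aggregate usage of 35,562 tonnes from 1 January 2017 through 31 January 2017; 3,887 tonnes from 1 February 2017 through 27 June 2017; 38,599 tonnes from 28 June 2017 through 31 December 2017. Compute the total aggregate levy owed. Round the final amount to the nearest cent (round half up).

1 January – 31 January 2017: 35,562 tonnes at $2.63/tonne → $93528.06
1 February – 27 June 2017: 3,887 tonnes at $2.73/tonne → $10611.51
28 June – 31 December 2017: 38,599 tonnes at $2.11/tonne → $81443.89

$185583.46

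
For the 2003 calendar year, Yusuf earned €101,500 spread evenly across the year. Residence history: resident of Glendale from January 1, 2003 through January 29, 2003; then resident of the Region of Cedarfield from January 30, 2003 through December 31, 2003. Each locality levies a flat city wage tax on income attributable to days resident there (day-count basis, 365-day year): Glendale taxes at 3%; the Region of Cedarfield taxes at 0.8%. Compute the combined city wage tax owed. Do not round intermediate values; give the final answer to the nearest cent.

€989.42

Glendale, January 1 – January 29, 2003: 29 days → €101,500 × 3% × 29/365 = €241.9315
The Region of Cedarfield, January 30 – December 31, 2003: 336 days → €101,500 × 0.8% × 336/365 = €747.4849
Total = €989.4164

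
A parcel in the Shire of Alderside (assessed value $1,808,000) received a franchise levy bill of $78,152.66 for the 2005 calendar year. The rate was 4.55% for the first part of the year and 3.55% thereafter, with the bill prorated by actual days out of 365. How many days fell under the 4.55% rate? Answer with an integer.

Let d = days at the first rate; then 365 − d days at the second rate.
$1,808,000 × [4.55%·d + 3.55%·(365−d)] / 365 = $78,152.66
Solving gives d = 282, so the new rate took effect on October 10, 2005.

282 days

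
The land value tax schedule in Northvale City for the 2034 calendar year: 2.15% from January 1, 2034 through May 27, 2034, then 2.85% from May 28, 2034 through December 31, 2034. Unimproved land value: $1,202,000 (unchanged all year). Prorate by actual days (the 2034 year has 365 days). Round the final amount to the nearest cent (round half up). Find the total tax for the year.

$30,868.35

January 1 – May 27, 2034: 147 days at 2.15% → $1,202,000 × 2.15% × 147/365 = $10,408.0027
May 28 – December 31, 2034: 218 days at 2.85% → $1,202,000 × 2.85% × 218/365 = $20,460.3452
Total = $30,868.3479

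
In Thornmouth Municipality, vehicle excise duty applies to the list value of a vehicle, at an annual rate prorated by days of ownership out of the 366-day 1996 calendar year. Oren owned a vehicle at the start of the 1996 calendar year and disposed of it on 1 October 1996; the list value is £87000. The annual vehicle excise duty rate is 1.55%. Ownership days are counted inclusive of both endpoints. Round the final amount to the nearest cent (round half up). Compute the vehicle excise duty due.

£1013.22

Days held (1 January – 1 October 1996): 275 out of 366
Tax = £87000 × 1.55% × 275/366 = £1013.2172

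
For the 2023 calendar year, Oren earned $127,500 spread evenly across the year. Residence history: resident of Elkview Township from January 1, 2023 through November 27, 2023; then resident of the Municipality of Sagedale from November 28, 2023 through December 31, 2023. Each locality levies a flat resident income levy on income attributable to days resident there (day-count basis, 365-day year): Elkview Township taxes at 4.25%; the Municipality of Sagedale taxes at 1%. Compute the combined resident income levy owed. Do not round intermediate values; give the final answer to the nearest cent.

$5,032.76

Elkview Township, January 1 – November 27, 2023: 331 days → $127,500 × 4.25% × 331/365 = $4,913.9897
The Municipality of Sagedale, November 28 – December 31, 2023: 34 days → $127,500 × 1% × 34/365 = $118.7671
Total = $5,032.7568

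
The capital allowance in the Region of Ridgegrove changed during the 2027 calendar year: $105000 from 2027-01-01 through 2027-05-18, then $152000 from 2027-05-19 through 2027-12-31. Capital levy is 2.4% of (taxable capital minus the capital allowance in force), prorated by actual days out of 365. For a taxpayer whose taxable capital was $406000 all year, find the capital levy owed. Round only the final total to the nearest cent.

2027-01-01 to 2027-05-18: 138 days, exemption $105000 → ($406000 − $105000) × 2.4% × 138/365 = $2731.2658
2027-05-19 to 2027-12-31: 227 days, exemption $152000 → ($406000 − $152000) × 2.4% × 227/365 = $3791.2110
Total = $6522.4767

$6522.48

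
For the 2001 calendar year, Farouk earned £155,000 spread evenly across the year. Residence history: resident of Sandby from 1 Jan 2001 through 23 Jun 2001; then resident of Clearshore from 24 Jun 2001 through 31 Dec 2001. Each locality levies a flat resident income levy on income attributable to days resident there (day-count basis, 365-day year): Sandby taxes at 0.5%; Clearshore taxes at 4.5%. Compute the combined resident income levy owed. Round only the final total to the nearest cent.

£4,019.38

Sandby, 1 Jan – 23 Jun 2001: 174 days → £155,000 × 0.5% × 174/365 = £369.4521
Clearshore, 24 Jun – 31 Dec 2001: 191 days → £155,000 × 4.5% × 191/365 = £3,649.9315
Total = £4,019.3836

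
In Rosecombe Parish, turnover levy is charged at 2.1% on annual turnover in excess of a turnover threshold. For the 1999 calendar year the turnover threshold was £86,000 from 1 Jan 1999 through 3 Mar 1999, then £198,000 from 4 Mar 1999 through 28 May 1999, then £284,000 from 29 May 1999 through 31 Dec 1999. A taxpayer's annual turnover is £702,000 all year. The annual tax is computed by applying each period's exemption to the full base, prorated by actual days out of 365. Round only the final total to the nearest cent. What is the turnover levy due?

1 Jan – 3 Mar 1999: 62 days, exemption £86,000 → (£702,000 − £86,000) × 2.1% × 62/365 = £2,197.3479
4 Mar – 28 May 1999: 86 days, exemption £198,000 → (£702,000 − £198,000) × 2.1% × 86/365 = £2,493.7644
29 May – 31 Dec 1999: 217 days, exemption £284,000 → (£702,000 − £284,000) × 2.1% × 217/365 = £5,218.7014
Total = £9,909.8137

£9,909.81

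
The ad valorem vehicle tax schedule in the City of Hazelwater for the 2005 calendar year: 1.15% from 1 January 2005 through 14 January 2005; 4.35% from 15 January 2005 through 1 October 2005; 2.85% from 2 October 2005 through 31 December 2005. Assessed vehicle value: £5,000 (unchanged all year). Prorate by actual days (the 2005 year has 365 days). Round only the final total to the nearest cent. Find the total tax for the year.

1 January – 14 January 2005: 14 days at 1.15% → £5,000 × 1.15% × 14/365 = £2.2055
15 January – 1 October 2005: 260 days at 4.35% → £5,000 × 4.35% × 260/365 = £154.9315
2 October – 31 December 2005: 91 days at 2.85% → £5,000 × 2.85% × 91/365 = £35.5274
Total = £192.6644

£192.66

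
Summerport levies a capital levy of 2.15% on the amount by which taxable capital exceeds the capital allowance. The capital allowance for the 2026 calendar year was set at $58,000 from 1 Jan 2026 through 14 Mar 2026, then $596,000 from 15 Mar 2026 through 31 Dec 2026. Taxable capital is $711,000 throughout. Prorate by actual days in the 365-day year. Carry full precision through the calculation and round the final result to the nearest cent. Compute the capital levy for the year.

$4,785.90

1 Jan – 14 Mar 2026: 73 days, exemption $58,000 → ($711,000 − $58,000) × 2.15% × 73/365 = $2,807.9000
15 Mar – 31 Dec 2026: 292 days, exemption $596,000 → ($711,000 − $596,000) × 2.15% × 292/365 = $1,978.0000
Total = $4,785.9000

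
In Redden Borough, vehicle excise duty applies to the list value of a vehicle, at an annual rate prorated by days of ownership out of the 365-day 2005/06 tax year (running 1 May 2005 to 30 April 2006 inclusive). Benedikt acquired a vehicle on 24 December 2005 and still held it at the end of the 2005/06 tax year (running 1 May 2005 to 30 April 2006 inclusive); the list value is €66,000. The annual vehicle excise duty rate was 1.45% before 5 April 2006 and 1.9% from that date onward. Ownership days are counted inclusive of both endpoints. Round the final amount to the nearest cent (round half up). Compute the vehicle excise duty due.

24 December 2005 – 4 April 2006: 102 days at 1.45% → €66,000 × 1.45% × 102/365 = €267.4356
5 April – 30 April 2006: 26 days at 1.9% → €66,000 × 1.9% × 26/365 = €89.3260
Total = €356.7616

€356.76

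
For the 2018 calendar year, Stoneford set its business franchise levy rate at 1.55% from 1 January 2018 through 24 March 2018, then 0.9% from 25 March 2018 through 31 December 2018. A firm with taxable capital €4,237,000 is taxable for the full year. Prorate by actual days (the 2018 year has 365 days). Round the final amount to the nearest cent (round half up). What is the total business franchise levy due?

1 January – 24 March 2018: 83 days at 1.55% → €4,237,000 × 1.55% × 83/365 = €14,933.9740
25 March – 31 December 2018: 282 days at 0.9% → €4,237,000 × 0.9% × 282/365 = €29,461.6603
Total = €44,395.6342

€44,395.63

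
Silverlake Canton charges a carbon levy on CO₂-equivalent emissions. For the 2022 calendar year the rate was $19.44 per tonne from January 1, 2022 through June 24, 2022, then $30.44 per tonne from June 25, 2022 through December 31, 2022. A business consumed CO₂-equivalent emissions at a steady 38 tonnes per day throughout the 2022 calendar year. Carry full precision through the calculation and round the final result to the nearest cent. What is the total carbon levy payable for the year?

January 1 – June 24, 2022: 175 days × 38 tonnes/day = 6,650 tonnes at $19.44/tonne → $129276.00
June 25 – December 31, 2022: 190 days × 38 tonnes/day = 7,220 tonnes at $30.44/tonne → $219776.80

$349052.80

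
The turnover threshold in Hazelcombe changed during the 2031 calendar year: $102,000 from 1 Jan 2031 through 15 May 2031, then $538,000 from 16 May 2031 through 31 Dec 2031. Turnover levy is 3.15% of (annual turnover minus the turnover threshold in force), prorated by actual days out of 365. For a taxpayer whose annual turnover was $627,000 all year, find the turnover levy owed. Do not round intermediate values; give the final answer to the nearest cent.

1 Jan – 15 May 2031: 135 days, exemption $102,000 → ($627,000 − $102,000) × 3.15% × 135/365 = $6,116.6096
16 May – 31 Dec 2031: 230 days, exemption $538,000 → ($627,000 − $538,000) × 3.15% × 230/365 = $1,766.5890
Total = $7,883.1986

$7,883.20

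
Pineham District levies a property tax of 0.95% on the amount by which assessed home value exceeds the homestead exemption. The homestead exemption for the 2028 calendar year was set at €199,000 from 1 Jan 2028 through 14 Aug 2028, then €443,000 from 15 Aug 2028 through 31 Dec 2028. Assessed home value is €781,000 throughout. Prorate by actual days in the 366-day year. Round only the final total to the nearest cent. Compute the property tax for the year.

€4,648.67

1 Jan – 14 Aug 2028: 227 days, exemption €199,000 → (€781,000 − €199,000) × 0.95% × 227/366 = €3,429.1885
15 Aug – 31 Dec 2028: 139 days, exemption €443,000 → (€781,000 − €443,000) × 0.95% × 139/366 = €1,219.4781
Total = €4,648.6667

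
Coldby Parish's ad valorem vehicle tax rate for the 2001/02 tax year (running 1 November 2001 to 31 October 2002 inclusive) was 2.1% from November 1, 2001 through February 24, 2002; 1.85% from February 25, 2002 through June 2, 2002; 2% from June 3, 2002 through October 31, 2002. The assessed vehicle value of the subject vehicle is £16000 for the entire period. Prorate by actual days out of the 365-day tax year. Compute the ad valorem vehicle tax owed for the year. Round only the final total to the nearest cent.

£318.64

November 1, 2001 – February 24, 2002: 116 days at 2.1% → £16000 × 2.1% × 116/365 = £106.7836
February 25 – June 2, 2002: 98 days at 1.85% → £16000 × 1.85% × 98/365 = £79.4740
June 3 – October 31, 2002: 151 days at 2% → £16000 × 2% × 151/365 = £132.3836
Total = £318.6411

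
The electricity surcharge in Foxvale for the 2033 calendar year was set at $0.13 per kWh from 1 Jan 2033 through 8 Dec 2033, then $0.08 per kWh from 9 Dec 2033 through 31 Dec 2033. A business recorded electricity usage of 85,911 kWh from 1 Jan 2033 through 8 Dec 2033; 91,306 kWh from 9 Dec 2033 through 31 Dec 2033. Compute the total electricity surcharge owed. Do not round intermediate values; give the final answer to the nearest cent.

1 Jan – 8 Dec 2033: 85,911 kWh at $0.13/kWh → $11,168.43
9 Dec – 31 Dec 2033: 91,306 kWh at $0.08/kWh → $7,304.48

$18,472.91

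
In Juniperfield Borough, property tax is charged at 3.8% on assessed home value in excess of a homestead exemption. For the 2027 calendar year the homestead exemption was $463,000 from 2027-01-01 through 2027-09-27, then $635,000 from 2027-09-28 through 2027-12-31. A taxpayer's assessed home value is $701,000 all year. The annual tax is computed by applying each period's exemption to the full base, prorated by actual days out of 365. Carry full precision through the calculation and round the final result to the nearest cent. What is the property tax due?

$7,342.85

2027-01-01 to 2027-09-27: 270 days, exemption $463,000 → ($701,000 − $463,000) × 3.8% × 270/365 = $6,690.0822
2027-09-28 to 2027-12-31: 95 days, exemption $635,000 → ($701,000 − $635,000) × 3.8% × 95/365 = $652.7671
Total = $7,342.8493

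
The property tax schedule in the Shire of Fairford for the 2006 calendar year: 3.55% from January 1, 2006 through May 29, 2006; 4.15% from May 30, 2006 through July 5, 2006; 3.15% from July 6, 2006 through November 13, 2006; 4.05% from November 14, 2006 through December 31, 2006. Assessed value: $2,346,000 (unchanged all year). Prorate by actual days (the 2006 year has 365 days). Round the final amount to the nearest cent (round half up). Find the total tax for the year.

$82,884.50

January 1 – May 29, 2006: 149 days at 3.55% → $2,346,000 × 3.55% × 149/365 = $33,997.7178
May 30 – July 5, 2006: 37 days at 4.15% → $2,346,000 × 4.15% × 37/365 = $9,869.2685
July 6 – November 13, 2006: 131 days at 3.15% → $2,346,000 × 3.15% × 131/365 = $26,522.6548
November 14 – December 31, 2006: 48 days at 4.05% → $2,346,000 × 4.05% × 48/365 = $12,494.8603
Total = $82,884.5014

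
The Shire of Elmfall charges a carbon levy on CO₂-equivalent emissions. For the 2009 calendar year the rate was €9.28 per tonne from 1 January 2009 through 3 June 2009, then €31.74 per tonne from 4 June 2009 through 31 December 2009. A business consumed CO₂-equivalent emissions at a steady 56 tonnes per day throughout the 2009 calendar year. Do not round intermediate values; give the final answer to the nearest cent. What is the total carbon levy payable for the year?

€455070.56

1 January – 3 June 2009: 154 days × 56 tonnes/day = 8,624 tonnes at €9.28/tonne → €80030.72
4 June – 31 December 2009: 211 days × 56 tonnes/day = 11,816 tonnes at €31.74/tonne → €375039.84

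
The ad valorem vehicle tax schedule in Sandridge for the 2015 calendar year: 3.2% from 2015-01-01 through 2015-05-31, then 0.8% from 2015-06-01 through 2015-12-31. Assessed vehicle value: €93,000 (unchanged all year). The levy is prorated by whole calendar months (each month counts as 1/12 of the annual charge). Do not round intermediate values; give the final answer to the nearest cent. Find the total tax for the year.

€1,674.00

2015-01-01 to 2015-05-31: 5 months at 3.2% → €93,000 × 3.2% × 5/12 = €1,240.0000
2015-06-01 to 2015-12-31: 7 months at 0.8% → €93,000 × 0.8% × 7/12 = €434.0000
Total = €1,674.0000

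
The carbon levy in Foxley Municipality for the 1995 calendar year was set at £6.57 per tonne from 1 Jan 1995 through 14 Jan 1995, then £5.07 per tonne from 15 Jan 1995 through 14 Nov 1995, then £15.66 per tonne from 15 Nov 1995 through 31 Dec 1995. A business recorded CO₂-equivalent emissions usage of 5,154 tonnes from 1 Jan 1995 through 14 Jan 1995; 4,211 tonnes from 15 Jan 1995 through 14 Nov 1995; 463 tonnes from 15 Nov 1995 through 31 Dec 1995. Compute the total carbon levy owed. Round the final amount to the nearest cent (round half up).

1 Jan – 14 Jan 1995: 5,154 tonnes at £6.57/tonne → £33,861.78
15 Jan – 14 Nov 1995: 4,211 tonnes at £5.07/tonne → £21,349.77
15 Nov – 31 Dec 1995: 463 tonnes at £15.66/tonne → £7,250.58

£62,462.13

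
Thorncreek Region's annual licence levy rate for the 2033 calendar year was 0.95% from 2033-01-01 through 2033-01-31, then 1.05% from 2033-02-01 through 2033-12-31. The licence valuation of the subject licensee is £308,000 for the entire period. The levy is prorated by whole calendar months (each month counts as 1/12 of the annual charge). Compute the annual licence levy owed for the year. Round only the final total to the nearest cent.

2033-01-01 to 2033-01-31: 1 month at 0.95% → £308,000 × 0.95% × 1/12 = £243.8333
2033-02-01 to 2033-12-31: 11 months at 1.05% → £308,000 × 1.05% × 11/12 = £2,964.5000
Total = £3,208.3333

£3,208.33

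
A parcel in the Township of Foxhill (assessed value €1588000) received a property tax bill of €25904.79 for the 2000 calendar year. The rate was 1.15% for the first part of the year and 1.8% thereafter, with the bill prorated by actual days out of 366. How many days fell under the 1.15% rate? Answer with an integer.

95 days

Let d = days at the first rate; then 366 − d days at the second rate.
€1588000 × [1.15%·d + 1.8%·(366−d)] / 366 = €25904.79
Solving gives d = 95, so the new rate took effect on April 5, 2000.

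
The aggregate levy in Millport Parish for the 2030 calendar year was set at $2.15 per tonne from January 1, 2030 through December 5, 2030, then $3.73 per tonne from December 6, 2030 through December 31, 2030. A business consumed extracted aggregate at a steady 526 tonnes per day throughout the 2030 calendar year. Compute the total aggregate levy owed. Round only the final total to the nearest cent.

$434,386.58

January 1 – December 5, 2030: 339 days × 526 tonnes/day = 178,314 tonnes at $2.15/tonne → $383,375.10
December 6 – December 31, 2030: 26 days × 526 tonnes/day = 13,676 tonnes at $3.73/tonne → $51,011.48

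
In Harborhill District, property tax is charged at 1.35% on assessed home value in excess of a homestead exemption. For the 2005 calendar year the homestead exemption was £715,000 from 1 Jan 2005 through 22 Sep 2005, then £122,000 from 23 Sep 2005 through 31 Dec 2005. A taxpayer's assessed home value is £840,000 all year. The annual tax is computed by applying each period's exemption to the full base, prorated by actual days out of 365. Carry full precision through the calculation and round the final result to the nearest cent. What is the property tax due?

1 Jan – 22 Sep 2005: 265 days, exemption £715,000 → (£840,000 − £715,000) × 1.35% × 265/365 = £1,225.1712
23 Sep – 31 Dec 2005: 100 days, exemption £122,000 → (£840,000 − £122,000) × 1.35% × 100/365 = £2,655.6164
Total = £3,880.7877

£3,880.79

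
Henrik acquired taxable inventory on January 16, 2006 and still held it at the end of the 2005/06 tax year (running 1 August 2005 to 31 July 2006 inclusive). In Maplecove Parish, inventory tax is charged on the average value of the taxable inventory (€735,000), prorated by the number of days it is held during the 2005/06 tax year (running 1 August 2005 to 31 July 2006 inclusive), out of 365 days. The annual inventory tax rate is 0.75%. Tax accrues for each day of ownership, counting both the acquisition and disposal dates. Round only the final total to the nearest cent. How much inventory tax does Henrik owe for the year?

€2,975.24

Days held (January 16 – July 31, 2006): 197 out of 365
Tax = €735,000 × 0.75% × 197/365 = €2,975.2397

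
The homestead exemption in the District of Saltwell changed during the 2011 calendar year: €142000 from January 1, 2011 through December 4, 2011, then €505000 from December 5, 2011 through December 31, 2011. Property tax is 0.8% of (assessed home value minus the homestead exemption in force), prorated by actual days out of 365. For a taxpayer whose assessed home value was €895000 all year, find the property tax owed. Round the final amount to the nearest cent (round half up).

€5809.18

January 1 – December 4, 2011: 338 days, exemption €142000 → (€895000 − €142000) × 0.8% × 338/365 = €5578.3890
December 5 – December 31, 2011: 27 days, exemption €505000 → (€895000 − €505000) × 0.8% × 27/365 = €230.7945
Total = €5809.1836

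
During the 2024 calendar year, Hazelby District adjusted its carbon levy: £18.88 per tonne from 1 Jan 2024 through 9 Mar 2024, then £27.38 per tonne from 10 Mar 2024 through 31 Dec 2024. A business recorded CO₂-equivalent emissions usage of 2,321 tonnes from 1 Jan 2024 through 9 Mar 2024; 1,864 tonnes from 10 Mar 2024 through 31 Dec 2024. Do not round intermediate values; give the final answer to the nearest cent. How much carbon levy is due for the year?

£94,856.80

1 Jan – 9 Mar 2024: 2,321 tonnes at £18.88/tonne → £43,820.48
10 Mar – 31 Dec 2024: 1,864 tonnes at £27.38/tonne → £51,036.32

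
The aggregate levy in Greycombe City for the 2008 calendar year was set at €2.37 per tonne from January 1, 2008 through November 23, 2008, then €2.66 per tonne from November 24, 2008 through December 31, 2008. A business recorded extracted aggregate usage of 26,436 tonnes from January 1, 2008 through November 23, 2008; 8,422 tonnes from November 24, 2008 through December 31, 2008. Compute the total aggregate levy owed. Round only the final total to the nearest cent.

January 1 – November 23, 2008: 26,436 tonnes at €2.37/tonne → €62653.32
November 24 – December 31, 2008: 8,422 tonnes at €2.66/tonne → €22402.52

€85055.84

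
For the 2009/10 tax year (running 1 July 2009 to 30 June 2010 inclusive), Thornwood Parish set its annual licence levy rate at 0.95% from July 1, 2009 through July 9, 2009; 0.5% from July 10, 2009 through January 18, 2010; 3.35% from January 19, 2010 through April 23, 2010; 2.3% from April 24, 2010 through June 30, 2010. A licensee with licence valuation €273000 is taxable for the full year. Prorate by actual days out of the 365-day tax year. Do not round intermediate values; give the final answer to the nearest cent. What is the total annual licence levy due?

€4335.84

July 1 – July 9, 2009: 9 days at 0.95% → €273000 × 0.95% × 9/365 = €63.9493
July 10, 2009 – January 18, 2010: 193 days at 0.5% → €273000 × 0.5% × 193/365 = €721.7671
January 19 – April 23, 2010: 95 days at 3.35% → €273000 × 3.35% × 95/365 = €2380.3356
April 24 – June 30, 2010: 68 days at 2.3% → €273000 × 2.3% × 68/365 = €1169.7863
Total = €4335.8384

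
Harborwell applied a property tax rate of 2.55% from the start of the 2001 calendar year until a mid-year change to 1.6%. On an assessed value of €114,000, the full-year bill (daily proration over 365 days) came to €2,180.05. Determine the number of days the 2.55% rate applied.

Let d = days at the first rate; then 365 − d days at the second rate.
€114,000 × [2.55%·d + 1.6%·(365−d)] / 365 = €2,180.05
Solving gives d = 120, so the new rate took effect on 1 May 2001.

120 days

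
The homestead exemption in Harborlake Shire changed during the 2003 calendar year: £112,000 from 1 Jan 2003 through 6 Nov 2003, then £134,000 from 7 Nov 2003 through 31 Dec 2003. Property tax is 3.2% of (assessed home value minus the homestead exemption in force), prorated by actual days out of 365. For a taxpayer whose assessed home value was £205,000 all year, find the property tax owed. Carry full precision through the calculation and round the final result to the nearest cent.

£2,869.92

1 Jan – 6 Nov 2003: 310 days, exemption £112,000 → (£205,000 − £112,000) × 3.2% × 310/365 = £2,527.5616
7 Nov – 31 Dec 2003: 55 days, exemption £134,000 → (£205,000 − £134,000) × 3.2% × 55/365 = £342.3562
Total = £2,869.9178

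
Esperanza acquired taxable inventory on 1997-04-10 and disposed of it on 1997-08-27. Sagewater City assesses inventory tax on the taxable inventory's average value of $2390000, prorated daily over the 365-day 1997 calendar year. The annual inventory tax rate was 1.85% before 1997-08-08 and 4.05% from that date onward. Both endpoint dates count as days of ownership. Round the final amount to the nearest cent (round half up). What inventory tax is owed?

1997-04-10 to 1997-08-07: 120 days at 1.85% → $2390000 × 1.85% × 120/365 = $14536.4384
1997-08-08 to 1997-08-27: 20 days at 4.05% → $2390000 × 4.05% × 20/365 = $5303.8356
Total = $19840.2740

$19840.27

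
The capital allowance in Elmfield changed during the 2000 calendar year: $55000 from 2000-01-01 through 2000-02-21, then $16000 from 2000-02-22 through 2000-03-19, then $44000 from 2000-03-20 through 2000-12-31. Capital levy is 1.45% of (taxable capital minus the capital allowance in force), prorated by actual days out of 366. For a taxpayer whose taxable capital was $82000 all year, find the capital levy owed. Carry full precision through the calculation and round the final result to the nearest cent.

2000-01-01 to 2000-02-21: 52 days, exemption $55000 → ($82000 − $55000) × 1.45% × 52/366 = $55.6230
2000-02-22 to 2000-03-19: 27 days, exemption $16000 → ($82000 − $16000) × 1.45% × 27/366 = $70.5984
2000-03-20 to 2000-12-31: 287 days, exemption $44000 → ($82000 − $44000) × 1.45% × 287/366 = $432.0683
Total = $558.2896

$558.29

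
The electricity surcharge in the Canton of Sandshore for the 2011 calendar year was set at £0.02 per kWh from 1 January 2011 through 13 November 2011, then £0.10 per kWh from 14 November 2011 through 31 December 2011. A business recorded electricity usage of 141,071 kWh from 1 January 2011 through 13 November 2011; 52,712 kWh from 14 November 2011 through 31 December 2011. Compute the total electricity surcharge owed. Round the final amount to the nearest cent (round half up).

1 January – 13 November 2011: 141,071 kWh at £0.02/kWh → £2,821.42
14 November – 31 December 2011: 52,712 kWh at £0.10/kWh → £5,271.20

£8,092.62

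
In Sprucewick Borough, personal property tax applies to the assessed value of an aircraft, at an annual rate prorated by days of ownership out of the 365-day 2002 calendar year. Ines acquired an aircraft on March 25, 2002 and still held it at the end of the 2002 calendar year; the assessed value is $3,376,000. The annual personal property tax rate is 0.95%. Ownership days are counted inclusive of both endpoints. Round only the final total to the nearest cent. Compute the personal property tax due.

Days held (March 25 – December 31, 2002): 282 out of 365
Tax = $3,376,000 × 0.95% × 282/365 = $24,778.9151

$24,778.92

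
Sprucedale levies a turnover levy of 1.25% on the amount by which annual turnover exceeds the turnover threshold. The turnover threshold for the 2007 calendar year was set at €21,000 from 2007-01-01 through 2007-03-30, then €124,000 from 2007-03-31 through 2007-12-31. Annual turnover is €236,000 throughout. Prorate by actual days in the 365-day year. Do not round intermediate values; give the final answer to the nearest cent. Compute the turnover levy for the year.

€1,713.94

2007-01-01 to 2007-03-30: 89 days, exemption €21,000 → (€236,000 − €21,000) × 1.25% × 89/365 = €655.3082
2007-03-31 to 2007-12-31: 276 days, exemption €124,000 → (€236,000 − €124,000) × 1.25% × 276/365 = €1,058.6301
Total = €1,713.9384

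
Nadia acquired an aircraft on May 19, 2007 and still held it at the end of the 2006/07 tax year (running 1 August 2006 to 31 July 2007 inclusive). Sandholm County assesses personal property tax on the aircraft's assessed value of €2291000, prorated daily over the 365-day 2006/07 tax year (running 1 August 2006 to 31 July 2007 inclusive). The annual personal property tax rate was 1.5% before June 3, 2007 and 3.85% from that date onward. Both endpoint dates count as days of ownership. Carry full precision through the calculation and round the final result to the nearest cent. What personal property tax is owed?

€15669.81

May 19 – June 2, 2007: 15 days at 1.5% → €2291000 × 1.5% × 15/365 = €1412.2603
June 3 – July 31, 2007: 59 days at 3.85% → €2291000 × 3.85% × 59/365 = €14257.5521
Total = €15669.8123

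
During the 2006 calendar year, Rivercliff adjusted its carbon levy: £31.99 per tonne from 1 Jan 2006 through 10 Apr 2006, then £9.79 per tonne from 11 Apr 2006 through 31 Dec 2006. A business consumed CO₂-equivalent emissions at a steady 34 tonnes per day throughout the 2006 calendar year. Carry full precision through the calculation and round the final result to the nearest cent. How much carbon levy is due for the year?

£196973.90

1 Jan – 10 Apr 2006: 100 days × 34 tonnes/day = 3,400 tonnes at £31.99/tonne → £108766.00
11 Apr – 31 Dec 2006: 265 days × 34 tonnes/day = 9,010 tonnes at £9.79/tonne → £88207.90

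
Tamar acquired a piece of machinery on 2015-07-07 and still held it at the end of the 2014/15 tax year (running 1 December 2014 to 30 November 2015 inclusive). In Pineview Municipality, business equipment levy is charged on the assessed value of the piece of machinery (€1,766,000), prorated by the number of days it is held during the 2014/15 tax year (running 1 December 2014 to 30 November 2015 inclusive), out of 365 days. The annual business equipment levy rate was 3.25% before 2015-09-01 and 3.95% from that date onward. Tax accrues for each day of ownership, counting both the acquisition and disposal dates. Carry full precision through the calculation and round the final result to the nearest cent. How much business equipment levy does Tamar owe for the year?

2015-07-07 to 2015-08-31: 56 days at 3.25% → €1,766,000 × 3.25% × 56/365 = €8,805.8082
2015-09-01 to 2015-11-30: 91 days at 3.95% → €1,766,000 × 3.95% × 91/365 = €17,391.4712
Total = €26,197.2795

€26,197.28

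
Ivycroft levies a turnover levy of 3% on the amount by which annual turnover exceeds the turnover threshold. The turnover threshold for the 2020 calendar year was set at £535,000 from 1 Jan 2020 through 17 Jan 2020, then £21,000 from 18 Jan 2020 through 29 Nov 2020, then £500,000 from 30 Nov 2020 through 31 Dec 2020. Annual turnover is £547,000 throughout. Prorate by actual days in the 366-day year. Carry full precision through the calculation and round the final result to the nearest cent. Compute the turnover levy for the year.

£13,807.38

1 Jan – 17 Jan 2020: 17 days, exemption £535,000 → (£547,000 − £535,000) × 3% × 17/366 = £16.7213
18 Jan – 29 Nov 2020: 317 days, exemption £21,000 → (£547,000 − £21,000) × 3% × 317/366 = £13,667.3770
30 Nov – 31 Dec 2020: 32 days, exemption £500,000 → (£547,000 − £500,000) × 3% × 32/366 = £123.2787
Total = £13,807.3770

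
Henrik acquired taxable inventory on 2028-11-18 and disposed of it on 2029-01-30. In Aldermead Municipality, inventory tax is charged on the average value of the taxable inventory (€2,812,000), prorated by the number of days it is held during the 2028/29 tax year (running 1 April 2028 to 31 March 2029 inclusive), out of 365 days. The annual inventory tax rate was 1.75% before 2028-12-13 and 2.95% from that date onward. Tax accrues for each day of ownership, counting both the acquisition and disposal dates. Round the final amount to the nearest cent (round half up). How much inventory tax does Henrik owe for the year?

2028-11-18 to 2028-12-12: 25 days at 1.75% → €2,812,000 × 1.75% × 25/365 = €3,370.5479
2028-12-13 to 2029-01-30: 49 days at 2.95% → €2,812,000 × 2.95% × 49/365 = €11,136.2904
Total = €14,506.8384

€14,506.84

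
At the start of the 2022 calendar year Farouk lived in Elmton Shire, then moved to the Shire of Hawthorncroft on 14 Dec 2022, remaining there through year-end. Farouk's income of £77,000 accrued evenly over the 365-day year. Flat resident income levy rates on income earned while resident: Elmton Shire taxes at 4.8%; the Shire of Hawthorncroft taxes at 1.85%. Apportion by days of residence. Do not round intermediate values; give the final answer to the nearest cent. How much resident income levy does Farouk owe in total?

Elmton Shire, 1 Jan – 13 Dec 2022: 347 days → £77,000 × 4.8% × 347/365 = £3,513.7315
The Shire of Hawthorncroft, 14 Dec – 31 Dec 2022: 18 days → £77,000 × 1.85% × 18/365 = £70.2493
Total = £3,583.9808

£3,583.98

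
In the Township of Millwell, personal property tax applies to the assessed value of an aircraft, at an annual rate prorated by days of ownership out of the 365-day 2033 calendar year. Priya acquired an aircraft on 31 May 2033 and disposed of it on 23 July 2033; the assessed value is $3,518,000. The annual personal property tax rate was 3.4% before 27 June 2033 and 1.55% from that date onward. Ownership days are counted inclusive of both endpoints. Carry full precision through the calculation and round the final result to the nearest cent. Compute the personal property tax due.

$12,881.66

31 May – 26 June 2033: 27 days at 3.4% → $3,518,000 × 3.4% × 27/365 = $8,848.0110
27 June – 23 July 2033: 27 days at 1.55% → $3,518,000 × 1.55% × 27/365 = $4,033.6521
Total = $12,881.6630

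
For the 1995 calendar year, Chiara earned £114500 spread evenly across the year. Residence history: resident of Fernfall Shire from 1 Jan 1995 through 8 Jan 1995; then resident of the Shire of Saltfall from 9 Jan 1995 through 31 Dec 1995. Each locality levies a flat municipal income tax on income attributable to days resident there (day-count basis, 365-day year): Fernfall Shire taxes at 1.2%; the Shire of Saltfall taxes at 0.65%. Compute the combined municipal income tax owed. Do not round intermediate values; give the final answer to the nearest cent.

Fernfall Shire, 1 Jan – 8 Jan 1995: 8 days → £114500 × 1.2% × 8/365 = £30.1151
The Shire of Saltfall, 9 Jan – 31 Dec 1995: 357 days → £114500 × 0.65% × 357/365 = £727.9377
Total = £758.0527

£758.05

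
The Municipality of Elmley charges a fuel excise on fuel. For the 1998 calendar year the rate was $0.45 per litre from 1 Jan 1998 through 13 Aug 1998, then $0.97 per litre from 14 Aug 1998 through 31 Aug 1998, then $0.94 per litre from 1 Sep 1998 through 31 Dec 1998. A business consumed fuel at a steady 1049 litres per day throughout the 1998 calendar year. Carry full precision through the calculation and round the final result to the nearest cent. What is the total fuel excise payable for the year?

$244,826.11

1 Jan – 13 Aug 1998: 225 days × 1049 litres/day = 236,025 litres at $0.45/litre → $106,211.25
14 Aug – 31 Aug 1998: 18 days × 1049 litres/day = 18,882 litres at $0.97/litre → $18,315.54
1 Sep – 31 Dec 1998: 122 days × 1049 litres/day = 127,978 litres at $0.94/litre → $120,299.32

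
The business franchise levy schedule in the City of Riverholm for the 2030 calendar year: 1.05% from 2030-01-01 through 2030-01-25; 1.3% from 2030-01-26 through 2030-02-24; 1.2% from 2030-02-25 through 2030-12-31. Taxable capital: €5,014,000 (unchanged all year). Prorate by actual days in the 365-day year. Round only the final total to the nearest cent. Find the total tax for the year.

2030-01-01 to 2030-01-25: 25 days at 1.05% → €5,014,000 × 1.05% × 25/365 = €3,605.9589
2030-01-26 to 2030-02-24: 30 days at 1.3% → €5,014,000 × 1.3% × 30/365 = €5,357.4247
2030-02-25 to 2030-12-31: 310 days at 1.2% → €5,014,000 × 1.2% × 310/365 = €51,101.5890
Total = €60,064.9726

€60,064.97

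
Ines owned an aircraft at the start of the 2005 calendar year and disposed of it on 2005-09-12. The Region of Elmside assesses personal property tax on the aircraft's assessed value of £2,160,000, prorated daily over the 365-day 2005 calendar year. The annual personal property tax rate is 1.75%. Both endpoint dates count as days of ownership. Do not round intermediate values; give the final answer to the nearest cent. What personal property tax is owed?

Days held (2005-01-01 to 2005-09-12): 255 out of 365
Tax = £2,160,000 × 1.75% × 255/365 = £26,408.2192

£26,408.22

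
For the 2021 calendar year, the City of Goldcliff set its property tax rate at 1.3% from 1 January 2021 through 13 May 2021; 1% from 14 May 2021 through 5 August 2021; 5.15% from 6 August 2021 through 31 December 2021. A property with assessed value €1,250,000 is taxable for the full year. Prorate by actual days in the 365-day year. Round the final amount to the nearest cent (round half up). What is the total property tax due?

€34,900.68

1 January – 13 May 2021: 133 days at 1.3% → €1,250,000 × 1.3% × 133/365 = €5,921.2329
14 May – 5 August 2021: 84 days at 1% → €1,250,000 × 1% × 84/365 = €2,876.7123
6 August – 31 December 2021: 148 days at 5.15% → €1,250,000 × 5.15% × 148/365 = €26,102.7397
Total = €34,900.6849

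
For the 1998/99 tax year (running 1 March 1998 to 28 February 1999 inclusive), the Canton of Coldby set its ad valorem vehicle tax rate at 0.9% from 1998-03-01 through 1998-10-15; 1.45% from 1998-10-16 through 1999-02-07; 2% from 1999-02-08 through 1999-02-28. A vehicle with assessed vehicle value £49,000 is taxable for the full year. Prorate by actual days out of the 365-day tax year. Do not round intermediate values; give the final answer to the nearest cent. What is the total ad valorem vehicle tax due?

1998-03-01 to 1998-10-15: 229 days at 0.9% → £49,000 × 0.9% × 229/365 = £276.6822
1998-10-16 to 1999-02-07: 115 days at 1.45% → £49,000 × 1.45% × 115/365 = £223.8562
1999-02-08 to 1999-02-28: 21 days at 2% → £49,000 × 2% × 21/365 = £56.3836
Total = £556.9219

£556.92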